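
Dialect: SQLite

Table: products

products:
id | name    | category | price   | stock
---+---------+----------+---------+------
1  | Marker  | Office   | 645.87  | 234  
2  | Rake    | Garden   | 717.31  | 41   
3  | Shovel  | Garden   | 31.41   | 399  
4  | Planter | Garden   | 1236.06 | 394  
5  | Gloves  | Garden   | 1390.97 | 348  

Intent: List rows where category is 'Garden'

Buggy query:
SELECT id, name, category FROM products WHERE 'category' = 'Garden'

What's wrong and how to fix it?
Bug: Single quotes denote string literals in SQL; the column name is being compared as a constant string

Fix: Remove the quotes around the column name (or use double quotes for an identifier)

Corrected query:
SELECT id, name, category FROM products WHERE category = 'Garden'

Result:
id | name    | category
---+---------+---------
2  | Rake    | Garden  
3  | Shovel  | Garden  
4  | Planter | Garden  
5  | Gloves  | Garden  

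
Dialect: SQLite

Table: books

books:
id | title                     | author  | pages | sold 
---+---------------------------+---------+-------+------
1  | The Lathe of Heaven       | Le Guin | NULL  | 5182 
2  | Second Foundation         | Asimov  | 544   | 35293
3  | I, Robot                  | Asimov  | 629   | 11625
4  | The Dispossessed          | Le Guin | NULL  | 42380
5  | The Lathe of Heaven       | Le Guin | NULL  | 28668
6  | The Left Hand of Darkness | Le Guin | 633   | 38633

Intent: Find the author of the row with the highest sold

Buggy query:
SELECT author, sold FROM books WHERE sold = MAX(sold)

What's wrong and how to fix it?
Bug: MAX(sold) is an aggregate and cannot be used directly in WHERE

Fix: Use a subquery: WHERE sold = (SELECT MAX(sold) FROM books)

Corrected query:
SELECT author, sold FROM books WHERE sold = (SELECT MAX(sold) FROM books)

Result:
author  | sold 
--------+------
Le Guin | 42380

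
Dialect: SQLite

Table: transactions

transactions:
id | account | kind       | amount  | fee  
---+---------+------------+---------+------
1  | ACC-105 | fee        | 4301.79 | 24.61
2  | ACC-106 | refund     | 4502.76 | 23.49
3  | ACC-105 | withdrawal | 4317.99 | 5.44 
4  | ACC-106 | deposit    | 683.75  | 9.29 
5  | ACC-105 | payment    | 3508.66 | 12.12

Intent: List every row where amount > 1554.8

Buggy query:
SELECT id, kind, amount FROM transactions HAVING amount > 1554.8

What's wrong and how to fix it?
Bug: This is a non-aggregate query (no GROUP BY, no aggregates), so in SQLite the HAVING clause is invalid here; a row-level condition belongs in WHERE

Fix: Use WHERE for row-level filtering

Corrected query:
SELECT id, kind, amount FROM transactions WHERE amount > 1554.8

Result:
id | kind       | amount 
---+------------+--------
1  | fee        | 4301.79
2  | refund     | 4502.76
3  | withdrawal | 4317.99
5  | payment    | 3508.66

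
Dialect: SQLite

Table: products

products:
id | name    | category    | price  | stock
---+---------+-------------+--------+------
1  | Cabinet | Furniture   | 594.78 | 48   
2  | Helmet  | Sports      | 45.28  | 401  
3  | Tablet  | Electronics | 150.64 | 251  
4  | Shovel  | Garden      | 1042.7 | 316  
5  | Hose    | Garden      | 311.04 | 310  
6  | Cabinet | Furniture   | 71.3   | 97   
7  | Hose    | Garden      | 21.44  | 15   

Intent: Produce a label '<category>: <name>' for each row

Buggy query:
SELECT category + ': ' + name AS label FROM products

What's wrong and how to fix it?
Bug: '+' is numeric addition; on text columns SQLite converts them to 0 instead of concatenating

Fix: Replace + with || to concatenate text

Corrected query:
SELECT category || ': ' || name AS label FROM products

Result:
label              
-------------------
Furniture: Cabinet 
Sports: Helmet     
Electronics: Tablet
Garden: Shovel     
Garden: Hose       
Furniture: Cabinet 
Garden: Hose       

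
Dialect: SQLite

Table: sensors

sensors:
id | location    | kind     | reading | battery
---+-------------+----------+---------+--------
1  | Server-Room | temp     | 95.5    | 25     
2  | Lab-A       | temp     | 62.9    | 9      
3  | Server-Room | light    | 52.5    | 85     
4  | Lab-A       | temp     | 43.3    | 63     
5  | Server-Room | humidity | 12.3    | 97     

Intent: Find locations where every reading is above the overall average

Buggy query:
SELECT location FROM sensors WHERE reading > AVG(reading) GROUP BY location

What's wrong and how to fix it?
Bug: AVG() is an aggregate; it can't sit directly in WHERE

Fix: Use a subquery for AVG and a HAVING MIN(...) filter so the condition holds for every row in the group

Corrected query:
SELECT location FROM sensors GROUP BY location HAVING MIN(reading) > (SELECT AVG(reading) FROM sensors)

Result:
(no rows)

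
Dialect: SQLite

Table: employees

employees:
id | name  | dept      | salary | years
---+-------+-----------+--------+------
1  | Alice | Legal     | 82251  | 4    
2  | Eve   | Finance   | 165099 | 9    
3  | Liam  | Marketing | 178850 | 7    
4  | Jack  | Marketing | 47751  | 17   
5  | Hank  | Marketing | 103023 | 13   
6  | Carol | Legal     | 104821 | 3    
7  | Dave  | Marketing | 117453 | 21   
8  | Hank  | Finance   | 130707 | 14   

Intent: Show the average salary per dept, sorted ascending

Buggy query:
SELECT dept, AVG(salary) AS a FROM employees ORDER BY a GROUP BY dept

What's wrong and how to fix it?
Bug: ORDER BY appears before GROUP BY; SQL clause order requires GROUP BY first

Fix: Reorder: SELECT … FROM … GROUP BY … ORDER BY …

Corrected query:
SELECT dept, AVG(salary) AS a FROM employees GROUP BY dept ORDER BY a

Result:
dept      | a        
----------+----------
Legal     | 93536    
Marketing | 111769.25
Finance   | 147903   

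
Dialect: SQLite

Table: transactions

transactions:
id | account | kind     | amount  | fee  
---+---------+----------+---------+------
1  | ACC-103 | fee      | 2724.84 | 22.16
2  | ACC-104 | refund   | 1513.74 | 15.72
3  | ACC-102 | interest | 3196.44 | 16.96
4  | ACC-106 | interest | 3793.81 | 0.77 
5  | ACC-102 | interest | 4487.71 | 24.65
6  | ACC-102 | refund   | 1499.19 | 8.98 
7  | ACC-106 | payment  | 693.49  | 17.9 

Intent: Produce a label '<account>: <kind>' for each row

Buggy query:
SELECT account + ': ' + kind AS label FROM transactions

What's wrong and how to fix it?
Bug: '+' is numeric addition; on text columns SQLite converts them to 0 instead of concatenating

Fix: Use the || operator for string concatenation

Corrected query:
SELECT account || ': ' || kind AS label FROM transactions

Result:
label            
-----------------
ACC-103: fee     
ACC-104: refund  
ACC-102: interest
ACC-106: interest
ACC-102: interest
ACC-102: refund  
ACC-106: payment 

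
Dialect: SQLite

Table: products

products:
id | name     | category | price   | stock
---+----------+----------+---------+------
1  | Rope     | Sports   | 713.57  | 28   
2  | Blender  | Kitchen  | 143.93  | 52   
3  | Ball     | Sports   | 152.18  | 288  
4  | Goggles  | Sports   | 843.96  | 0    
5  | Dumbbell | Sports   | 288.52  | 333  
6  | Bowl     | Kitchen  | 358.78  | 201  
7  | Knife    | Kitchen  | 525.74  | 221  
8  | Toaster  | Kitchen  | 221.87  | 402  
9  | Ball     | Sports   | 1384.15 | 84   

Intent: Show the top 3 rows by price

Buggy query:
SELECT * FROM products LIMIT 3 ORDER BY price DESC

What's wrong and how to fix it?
Bug: ORDER BY cannot follow LIMIT; LIMIT is the final clause

Fix: Swap the clauses: ORDER BY first, then LIMIT

Corrected query:
SELECT * FROM products ORDER BY price DESC LIMIT 3

Result:
id | name    | category | price   | stock
---+---------+----------+---------+------
9  | Ball    | Sports   | 1384.15 | 84   
4  | Goggles | Sports   | 843.96  | 0    
1  | Rope    | Sports   | 713.57  | 28   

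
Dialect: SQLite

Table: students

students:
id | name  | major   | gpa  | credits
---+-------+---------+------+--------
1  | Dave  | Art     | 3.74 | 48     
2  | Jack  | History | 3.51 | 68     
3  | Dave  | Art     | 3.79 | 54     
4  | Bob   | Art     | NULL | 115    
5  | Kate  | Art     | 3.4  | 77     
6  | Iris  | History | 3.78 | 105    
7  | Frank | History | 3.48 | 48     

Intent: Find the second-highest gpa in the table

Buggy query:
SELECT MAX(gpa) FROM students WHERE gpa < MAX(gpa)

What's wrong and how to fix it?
Bug: The inner MAX is an aggregate inside WHERE, which is not allowed

Fix: Put the inner MAX in a scalar subquery

Corrected query:
SELECT MAX(gpa) FROM students WHERE gpa < (SELECT MAX(gpa) FROM students)

Result:
MAX(gpa)
--------
3.78    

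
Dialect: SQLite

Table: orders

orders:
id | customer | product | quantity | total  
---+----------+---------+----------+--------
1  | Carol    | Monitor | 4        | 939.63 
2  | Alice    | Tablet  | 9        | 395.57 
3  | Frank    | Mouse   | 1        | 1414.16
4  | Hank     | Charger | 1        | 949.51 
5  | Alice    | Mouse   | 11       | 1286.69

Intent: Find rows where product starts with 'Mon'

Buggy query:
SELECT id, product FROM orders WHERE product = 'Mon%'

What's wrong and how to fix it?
Bug: Wildcards only work with LIKE; '=' treats '%' as a literal character

Fix: Use LIKE for wildcard pattern matching

Corrected query:
SELECT id, product FROM orders WHERE product LIKE 'Mon%'

Result:
id | product
---+--------
1  | Monitor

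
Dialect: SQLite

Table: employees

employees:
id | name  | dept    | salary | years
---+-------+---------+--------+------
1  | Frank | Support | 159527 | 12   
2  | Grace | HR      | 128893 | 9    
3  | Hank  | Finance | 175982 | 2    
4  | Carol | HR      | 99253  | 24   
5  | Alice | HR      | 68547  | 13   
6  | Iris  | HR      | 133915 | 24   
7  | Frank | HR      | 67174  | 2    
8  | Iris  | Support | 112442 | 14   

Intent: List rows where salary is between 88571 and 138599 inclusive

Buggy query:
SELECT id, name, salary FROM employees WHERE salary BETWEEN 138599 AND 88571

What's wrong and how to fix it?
Bug: The bounds are reversed; BETWEEN a AND b requires a <= b to match anything

Fix: Swap the bounds so the smaller value comes first

Corrected query:
SELECT id, name, salary FROM employees WHERE salary BETWEEN 88571 AND 138599

Result:
id | name  | salary
---+-------+-------
2  | Grace | 128893
4  | Carol | 99253 
6  | Iris  | 133915
8  | Iris  | 112442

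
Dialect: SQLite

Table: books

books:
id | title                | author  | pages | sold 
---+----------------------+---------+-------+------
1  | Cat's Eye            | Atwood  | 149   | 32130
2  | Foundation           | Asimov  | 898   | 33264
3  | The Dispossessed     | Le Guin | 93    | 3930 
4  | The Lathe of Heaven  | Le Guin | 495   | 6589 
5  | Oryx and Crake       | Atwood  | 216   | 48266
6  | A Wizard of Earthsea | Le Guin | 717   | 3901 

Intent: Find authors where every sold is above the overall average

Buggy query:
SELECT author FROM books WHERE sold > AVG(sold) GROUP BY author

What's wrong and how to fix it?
Bug: WHERE evaluates per row before aggregation, so AVG() is unavailable

Fix: Use a subquery for AVG and a HAVING MIN(...) filter so the condition holds for every row in the group

Corrected query:
SELECT author FROM books GROUP BY author HAVING MIN(sold) > (SELECT AVG(sold) FROM books)

Result:
author
------
Asimov
Atwood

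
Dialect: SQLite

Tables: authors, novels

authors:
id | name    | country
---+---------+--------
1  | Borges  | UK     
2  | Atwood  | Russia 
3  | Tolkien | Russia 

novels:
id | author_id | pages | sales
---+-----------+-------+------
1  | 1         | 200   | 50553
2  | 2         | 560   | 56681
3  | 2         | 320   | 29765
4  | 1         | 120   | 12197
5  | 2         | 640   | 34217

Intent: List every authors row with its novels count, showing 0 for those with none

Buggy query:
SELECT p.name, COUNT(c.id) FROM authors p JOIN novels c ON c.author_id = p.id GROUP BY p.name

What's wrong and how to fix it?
Bug: An inner join excludes parents with zero children

Fix: Use LEFT JOIN so parents without children still appear (COUNT(c.id) gives 0)

Corrected query:
SELECT p.name, COUNT(c.id) FROM authors p LEFT JOIN novels c ON c.author_id = p.id GROUP BY p.name

Result:
name    | COUNT(c.id)
--------+------------
Atwood  | 3          
Borges  | 2          
Tolkien | 0          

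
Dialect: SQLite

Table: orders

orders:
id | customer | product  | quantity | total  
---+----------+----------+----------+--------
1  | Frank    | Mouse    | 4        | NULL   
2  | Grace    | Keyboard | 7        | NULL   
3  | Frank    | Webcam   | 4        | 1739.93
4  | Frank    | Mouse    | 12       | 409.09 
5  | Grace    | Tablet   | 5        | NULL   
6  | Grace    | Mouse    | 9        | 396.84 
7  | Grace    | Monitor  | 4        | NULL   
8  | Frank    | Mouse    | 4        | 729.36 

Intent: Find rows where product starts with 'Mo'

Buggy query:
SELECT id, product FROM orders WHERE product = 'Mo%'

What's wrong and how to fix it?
Bug: '=' compares the literal string including the % character; pattern matching needs LIKE

Fix: Use LIKE for wildcard pattern matching

Corrected query:
SELECT id, product FROM orders WHERE product LIKE 'Mo%'

Result:
id | product
---+--------
1  | Mouse  
4  | Mouse  
6  | Mouse  
7  | Monitor
8  | Mouse  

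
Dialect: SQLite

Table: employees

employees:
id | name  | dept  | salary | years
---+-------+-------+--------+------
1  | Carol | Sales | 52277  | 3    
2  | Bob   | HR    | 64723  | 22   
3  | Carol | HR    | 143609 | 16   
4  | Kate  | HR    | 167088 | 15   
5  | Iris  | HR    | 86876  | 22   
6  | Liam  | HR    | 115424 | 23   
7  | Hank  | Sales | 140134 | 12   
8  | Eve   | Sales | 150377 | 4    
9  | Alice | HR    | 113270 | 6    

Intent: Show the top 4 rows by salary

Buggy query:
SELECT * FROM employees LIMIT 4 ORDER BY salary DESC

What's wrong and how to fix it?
Bug: ORDER BY cannot follow LIMIT; LIMIT is the final clause

Fix: Sort with ORDER BY, then apply LIMIT

Corrected query:
SELECT * FROM employees ORDER BY salary DESC LIMIT 4

Result:
id | name  | dept  | salary | years
---+-------+-------+--------+------
4  | Kate  | HR    | 167088 | 15   
8  | Eve   | Sales | 150377 | 4    
3  | Carol | HR    | 143609 | 16   
7  | Hank  | Sales | 140134 | 12   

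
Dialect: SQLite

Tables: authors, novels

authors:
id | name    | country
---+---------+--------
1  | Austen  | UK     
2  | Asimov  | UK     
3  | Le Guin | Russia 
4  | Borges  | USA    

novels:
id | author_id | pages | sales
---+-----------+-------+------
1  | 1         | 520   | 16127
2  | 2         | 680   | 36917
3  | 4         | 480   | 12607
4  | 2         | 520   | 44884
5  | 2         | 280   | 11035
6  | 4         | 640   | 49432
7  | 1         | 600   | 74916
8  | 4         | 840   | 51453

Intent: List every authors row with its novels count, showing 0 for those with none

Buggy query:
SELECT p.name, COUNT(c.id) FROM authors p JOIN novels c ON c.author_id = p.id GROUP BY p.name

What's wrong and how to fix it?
Bug: INNER JOIN drops authors rows that have no matching novels rows

Fix: Use LEFT JOIN so parents without children still appear (COUNT(c.id) gives 0)

Corrected query:
SELECT p.name, COUNT(c.id) FROM authors p LEFT JOIN novels c ON c.author_id = p.id GROUP BY p.name

Result:
name    | COUNT(c.id)
--------+------------
Asimov  | 3          
Austen  | 2          
Borges  | 3          
Le Guin | 0          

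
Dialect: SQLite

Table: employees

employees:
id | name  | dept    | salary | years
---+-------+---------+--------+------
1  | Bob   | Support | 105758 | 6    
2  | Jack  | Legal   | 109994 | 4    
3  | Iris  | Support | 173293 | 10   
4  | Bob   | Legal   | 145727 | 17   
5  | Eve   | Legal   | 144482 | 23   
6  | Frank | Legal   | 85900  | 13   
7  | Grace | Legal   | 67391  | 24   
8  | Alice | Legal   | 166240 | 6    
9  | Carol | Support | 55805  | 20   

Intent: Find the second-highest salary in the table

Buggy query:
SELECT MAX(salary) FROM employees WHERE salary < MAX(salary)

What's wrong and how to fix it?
Bug: MAX(salary) on the right of the comparison is an aggregate-in-WHERE error

Fix: Compute the overall MAX in a subquery, then take MAX of rows below it

Corrected query:
SELECT MAX(salary) FROM employees WHERE salary < (SELECT MAX(salary) FROM employees)

Result:
MAX(salary)
-----------
166240     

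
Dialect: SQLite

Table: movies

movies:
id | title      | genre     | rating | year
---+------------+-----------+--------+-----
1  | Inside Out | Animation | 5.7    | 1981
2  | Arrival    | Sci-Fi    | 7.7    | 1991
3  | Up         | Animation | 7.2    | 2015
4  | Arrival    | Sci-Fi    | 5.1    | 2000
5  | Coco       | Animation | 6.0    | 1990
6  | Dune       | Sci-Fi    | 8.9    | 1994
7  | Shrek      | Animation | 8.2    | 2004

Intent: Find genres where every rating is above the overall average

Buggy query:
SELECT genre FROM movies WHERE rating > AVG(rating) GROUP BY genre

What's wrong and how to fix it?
Bug: AVG() is an aggregate; it can't sit directly in WHERE

Fix: Use a subquery for AVG and a HAVING MIN(...) filter so the condition holds for every row in the group

Corrected query:
SELECT genre FROM movies GROUP BY genre HAVING MIN(rating) > (SELECT AVG(rating) FROM movies)

Result:
(no rows)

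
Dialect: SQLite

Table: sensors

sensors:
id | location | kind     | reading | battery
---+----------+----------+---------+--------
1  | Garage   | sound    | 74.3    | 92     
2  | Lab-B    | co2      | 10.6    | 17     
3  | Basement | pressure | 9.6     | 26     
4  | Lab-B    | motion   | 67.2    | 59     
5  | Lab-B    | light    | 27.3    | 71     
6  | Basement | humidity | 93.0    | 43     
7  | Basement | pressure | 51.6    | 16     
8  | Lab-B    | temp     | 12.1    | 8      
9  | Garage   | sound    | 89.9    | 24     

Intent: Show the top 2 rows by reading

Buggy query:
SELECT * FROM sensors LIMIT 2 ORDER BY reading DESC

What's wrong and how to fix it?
Bug: LIMIT must come after ORDER BY

Fix: Swap the clauses: ORDER BY first, then LIMIT

Corrected query:
SELECT * FROM sensors ORDER BY reading DESC LIMIT 2

Result:
id | location | kind     | reading | battery
---+----------+----------+---------+--------
6  | Basement | humidity | 93      | 43     
9  | Garage   | sound    | 89.9    | 24     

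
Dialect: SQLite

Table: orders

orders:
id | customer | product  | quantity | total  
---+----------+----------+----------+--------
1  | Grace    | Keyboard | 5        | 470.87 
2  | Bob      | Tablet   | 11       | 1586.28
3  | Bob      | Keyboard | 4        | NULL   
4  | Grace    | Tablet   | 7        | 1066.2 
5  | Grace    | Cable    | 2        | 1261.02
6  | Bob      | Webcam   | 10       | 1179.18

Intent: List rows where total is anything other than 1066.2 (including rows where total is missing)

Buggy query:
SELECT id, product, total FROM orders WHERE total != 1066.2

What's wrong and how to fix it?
Bug: 'total != 1066.2' is unknown when total is NULL, so NULL rows are silently excluded

Fix: Add an explicit OR total IS NULL to include the missing-value rows

Corrected query:
SELECT id, product, total FROM orders WHERE total != 1066.2 OR total IS NULL

Result:
id | product  | total  
---+----------+--------
1  | Keyboard | 470.87 
2  | Tablet   | 1586.28
3  | Keyboard | NULL   
5  | Cable    | 1261.02
6  | Webcam   | 1179.18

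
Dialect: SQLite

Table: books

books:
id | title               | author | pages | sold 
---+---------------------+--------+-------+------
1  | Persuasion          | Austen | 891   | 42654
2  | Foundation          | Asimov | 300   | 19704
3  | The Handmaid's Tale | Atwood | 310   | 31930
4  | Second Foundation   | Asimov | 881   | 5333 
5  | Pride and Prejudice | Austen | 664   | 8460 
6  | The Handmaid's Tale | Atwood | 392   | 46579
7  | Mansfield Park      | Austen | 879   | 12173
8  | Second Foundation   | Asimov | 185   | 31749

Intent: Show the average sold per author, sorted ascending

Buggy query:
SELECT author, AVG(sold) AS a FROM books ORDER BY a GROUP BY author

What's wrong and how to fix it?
Bug: ORDER BY appears before GROUP BY; SQL clause order requires GROUP BY first

Fix: Move ORDER BY to the end, after GROUP BY

Corrected query:
SELECT author, AVG(sold) AS a FROM books GROUP BY author ORDER BY a

Result:
author | a           
-------+-------------
Asimov | 18928.666667
Austen | 21095.666667
Atwood | 39254.5     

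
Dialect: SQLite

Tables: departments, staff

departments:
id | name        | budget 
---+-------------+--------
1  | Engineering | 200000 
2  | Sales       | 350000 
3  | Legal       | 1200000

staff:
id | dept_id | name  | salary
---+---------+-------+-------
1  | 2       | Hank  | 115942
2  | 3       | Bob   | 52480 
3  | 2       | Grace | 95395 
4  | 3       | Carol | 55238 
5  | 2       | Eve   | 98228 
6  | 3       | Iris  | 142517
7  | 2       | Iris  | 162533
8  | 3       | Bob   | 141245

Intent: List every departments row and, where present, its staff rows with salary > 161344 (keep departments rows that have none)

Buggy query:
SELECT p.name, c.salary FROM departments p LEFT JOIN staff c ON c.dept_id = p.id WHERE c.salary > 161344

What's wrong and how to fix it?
Bug: Filtering c.salary in WHERE discards the NULL rows produced by LEFT JOIN, turning it into an inner join

Fix: Put 'c.salary > 161344' in the JOIN's ON clause instead of WHERE

Corrected query:
SELECT p.name, c.salary FROM departments p LEFT JOIN staff c ON c.dept_id = p.id AND c.salary > 161344

Result:
name        | salary
------------+-------
Engineering | NULL  
Sales       | 162533
Legal       | NULL  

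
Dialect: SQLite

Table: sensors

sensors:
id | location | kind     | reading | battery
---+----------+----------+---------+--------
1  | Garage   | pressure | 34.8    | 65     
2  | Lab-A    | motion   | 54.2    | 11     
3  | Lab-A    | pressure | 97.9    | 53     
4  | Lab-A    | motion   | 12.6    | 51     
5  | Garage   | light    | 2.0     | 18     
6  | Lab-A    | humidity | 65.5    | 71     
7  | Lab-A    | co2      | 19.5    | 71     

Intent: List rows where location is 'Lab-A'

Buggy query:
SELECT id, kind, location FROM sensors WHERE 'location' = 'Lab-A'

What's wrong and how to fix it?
Bug: 'location' in single quotes is a string literal, not the column; the comparison is literal-vs-literal and never true

Fix: Reference the column as location without single quotes

Corrected query:
SELECT id, kind, location FROM sensors WHERE location = 'Lab-A'

Result:
id | kind     | location
---+----------+---------
2  | motion   | Lab-A   
3  | pressure | Lab-A   
4  | motion   | Lab-A   
6  | humidity | Lab-A   
7  | co2      | Lab-A   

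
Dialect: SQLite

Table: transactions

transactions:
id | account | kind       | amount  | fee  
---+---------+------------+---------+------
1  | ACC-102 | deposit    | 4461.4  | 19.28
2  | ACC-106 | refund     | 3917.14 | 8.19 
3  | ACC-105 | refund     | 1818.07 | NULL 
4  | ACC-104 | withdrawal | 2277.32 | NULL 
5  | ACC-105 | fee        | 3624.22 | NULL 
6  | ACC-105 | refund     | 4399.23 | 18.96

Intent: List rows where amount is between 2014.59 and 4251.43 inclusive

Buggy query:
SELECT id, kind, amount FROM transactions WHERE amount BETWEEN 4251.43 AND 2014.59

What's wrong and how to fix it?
Bug: BETWEEN expects the lower bound first; with 4251.43 AND 2014.59 the range is empty

Fix: Write BETWEEN 2014.59 AND 4251.43

Corrected query:
SELECT id, kind, amount FROM transactions WHERE amount BETWEEN 2014.59 AND 4251.43

Result:
id | kind       | amount 
---+------------+--------
2  | refund     | 3917.14
4  | withdrawal | 2277.32
5  | fee        | 3624.22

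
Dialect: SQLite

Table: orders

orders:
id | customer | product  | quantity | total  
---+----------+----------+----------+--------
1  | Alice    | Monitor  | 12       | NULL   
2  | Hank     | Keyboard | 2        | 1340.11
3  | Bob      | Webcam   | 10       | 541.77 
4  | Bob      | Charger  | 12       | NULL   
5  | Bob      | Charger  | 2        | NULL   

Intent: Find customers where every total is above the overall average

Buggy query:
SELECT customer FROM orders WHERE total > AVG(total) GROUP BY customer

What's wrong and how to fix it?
Bug: AVG() is an aggregate; it can't sit directly in WHERE

Fix: Use a subquery for AVG and a HAVING MIN(...) filter so the condition holds for every row in the group

Corrected query:
SELECT customer FROM orders GROUP BY customer HAVING MIN(total) > (SELECT AVG(total) FROM orders)

Result:
customer
--------
Hank    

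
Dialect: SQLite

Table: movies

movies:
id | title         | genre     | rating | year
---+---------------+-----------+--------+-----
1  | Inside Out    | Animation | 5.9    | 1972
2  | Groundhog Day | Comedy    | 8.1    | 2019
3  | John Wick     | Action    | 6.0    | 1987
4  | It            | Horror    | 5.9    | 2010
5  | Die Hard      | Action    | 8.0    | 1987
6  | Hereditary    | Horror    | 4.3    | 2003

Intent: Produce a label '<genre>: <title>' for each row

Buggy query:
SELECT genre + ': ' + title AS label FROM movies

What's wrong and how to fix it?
Bug: SQLite uses || for string concatenation; + coerces text to numbers (yielding 0)

Fix: Use the || operator for string concatenation

Corrected query:
SELECT genre || ': ' || title AS label FROM movies

Result:
label                
---------------------
Animation: Inside Out
Comedy: Groundhog Day
Action: John Wick    
Horror: It           
Action: Die Hard     
Horror: Hereditary   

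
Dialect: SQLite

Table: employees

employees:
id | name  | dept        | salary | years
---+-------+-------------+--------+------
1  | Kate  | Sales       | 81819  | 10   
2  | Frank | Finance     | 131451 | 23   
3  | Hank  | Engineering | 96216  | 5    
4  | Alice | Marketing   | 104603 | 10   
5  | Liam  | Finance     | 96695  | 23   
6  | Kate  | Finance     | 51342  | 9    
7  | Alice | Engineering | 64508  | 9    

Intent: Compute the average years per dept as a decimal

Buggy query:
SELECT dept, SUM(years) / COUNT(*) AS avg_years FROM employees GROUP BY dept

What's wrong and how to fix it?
Bug: SUM(years) and COUNT(*) are both integers; the division truncates the fractional part

Fix: Cast one side to REAL so the division keeps the fractional part

Corrected query:
SELECT dept, SUM(years) * 1.0 / COUNT(*) AS avg_years FROM employees GROUP BY dept

Result:
dept        | avg_years
------------+----------
Engineering | 7        
Finance     | 18.333333
Marketing   | 10       
Sales       | 10       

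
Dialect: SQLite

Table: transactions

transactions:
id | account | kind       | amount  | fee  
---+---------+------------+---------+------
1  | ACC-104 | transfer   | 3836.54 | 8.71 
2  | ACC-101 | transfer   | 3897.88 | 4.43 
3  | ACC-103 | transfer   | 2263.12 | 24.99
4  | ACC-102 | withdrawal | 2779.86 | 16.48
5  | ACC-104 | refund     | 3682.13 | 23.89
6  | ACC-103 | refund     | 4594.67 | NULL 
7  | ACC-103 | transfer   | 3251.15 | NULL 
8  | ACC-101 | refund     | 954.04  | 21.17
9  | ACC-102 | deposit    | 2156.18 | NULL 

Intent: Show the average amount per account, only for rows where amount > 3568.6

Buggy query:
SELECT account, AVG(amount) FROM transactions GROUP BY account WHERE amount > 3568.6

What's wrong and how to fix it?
Bug: WHERE cannot follow GROUP BY

Fix: Place WHERE between FROM and GROUP BY

Corrected query:
SELECT account, AVG(amount) FROM transactions WHERE amount > 3568.6 GROUP BY account

Result:
account | AVG(amount)
--------+------------
ACC-101 | 3897.88    
ACC-103 | 4594.67    
ACC-104 | 3759.335   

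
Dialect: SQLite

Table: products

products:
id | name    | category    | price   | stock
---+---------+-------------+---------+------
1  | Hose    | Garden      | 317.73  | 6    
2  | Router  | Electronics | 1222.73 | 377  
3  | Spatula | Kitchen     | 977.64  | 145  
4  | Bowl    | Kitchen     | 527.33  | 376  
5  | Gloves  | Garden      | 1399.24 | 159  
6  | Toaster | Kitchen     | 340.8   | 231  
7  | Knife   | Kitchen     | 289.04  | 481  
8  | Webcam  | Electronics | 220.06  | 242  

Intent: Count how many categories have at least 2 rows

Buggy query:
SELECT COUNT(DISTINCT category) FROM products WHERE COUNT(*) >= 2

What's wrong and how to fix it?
Bug: COUNT(*) cannot appear in WHERE; the per-group count doesn't exist yet

Fix: Group first with HAVING COUNT(*) >= 2, then COUNT the resulting groups

Corrected query:
SELECT COUNT(*) FROM (SELECT category FROM products GROUP BY category HAVING COUNT(*) >= 2)

Result:
COUNT(*)
--------
3       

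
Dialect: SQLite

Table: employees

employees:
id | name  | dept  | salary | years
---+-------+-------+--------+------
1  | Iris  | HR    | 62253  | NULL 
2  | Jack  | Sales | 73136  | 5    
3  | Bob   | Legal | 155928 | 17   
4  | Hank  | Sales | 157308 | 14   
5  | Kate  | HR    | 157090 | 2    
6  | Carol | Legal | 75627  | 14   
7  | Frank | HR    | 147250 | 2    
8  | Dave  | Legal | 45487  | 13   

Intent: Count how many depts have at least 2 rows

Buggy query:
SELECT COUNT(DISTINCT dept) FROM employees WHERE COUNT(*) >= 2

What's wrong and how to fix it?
Bug: WHERE filters individual rows, not groups, so a group-level COUNT is invalid there

Fix: Use a subquery that GROUPs and filters with HAVING, then count its rows

Corrected query:
SELECT COUNT(*) FROM (SELECT dept FROM employees GROUP BY dept HAVING COUNT(*) >= 2)

Result:
COUNT(*)
--------
3       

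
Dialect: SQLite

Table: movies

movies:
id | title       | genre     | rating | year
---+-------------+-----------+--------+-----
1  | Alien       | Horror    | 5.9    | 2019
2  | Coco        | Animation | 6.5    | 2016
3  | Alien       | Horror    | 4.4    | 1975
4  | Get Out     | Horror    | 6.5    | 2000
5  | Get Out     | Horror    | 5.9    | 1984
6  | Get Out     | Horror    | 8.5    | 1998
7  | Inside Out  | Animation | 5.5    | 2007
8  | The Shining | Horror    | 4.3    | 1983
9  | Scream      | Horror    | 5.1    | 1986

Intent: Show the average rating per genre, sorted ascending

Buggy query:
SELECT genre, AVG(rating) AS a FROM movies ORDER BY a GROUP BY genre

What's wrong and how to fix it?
Bug: GROUP BY must precede ORDER BY

Fix: Move ORDER BY to the end, after GROUP BY

Corrected query:
SELECT genre, AVG(rating) AS a FROM movies GROUP BY genre ORDER BY a

Result:
genre     | a  
----------+----
Horror    | 5.8
Animation | 6  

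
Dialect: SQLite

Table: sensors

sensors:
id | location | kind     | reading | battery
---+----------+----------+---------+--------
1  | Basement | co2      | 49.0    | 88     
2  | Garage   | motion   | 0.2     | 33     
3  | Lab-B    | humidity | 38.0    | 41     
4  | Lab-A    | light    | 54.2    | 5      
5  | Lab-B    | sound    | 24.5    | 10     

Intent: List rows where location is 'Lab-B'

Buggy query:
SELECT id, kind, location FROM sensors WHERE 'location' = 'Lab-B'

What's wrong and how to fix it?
Bug: 'location' in single quotes is a string literal, not the column; the comparison is literal-vs-literal and never true

Fix: Reference the column as location without single quotes

Corrected query:
SELECT id, kind, location FROM sensors WHERE location = 'Lab-B'

Result:
id | kind     | location
---+----------+---------
3  | humidity | Lab-B   
5  | sound    | Lab-B   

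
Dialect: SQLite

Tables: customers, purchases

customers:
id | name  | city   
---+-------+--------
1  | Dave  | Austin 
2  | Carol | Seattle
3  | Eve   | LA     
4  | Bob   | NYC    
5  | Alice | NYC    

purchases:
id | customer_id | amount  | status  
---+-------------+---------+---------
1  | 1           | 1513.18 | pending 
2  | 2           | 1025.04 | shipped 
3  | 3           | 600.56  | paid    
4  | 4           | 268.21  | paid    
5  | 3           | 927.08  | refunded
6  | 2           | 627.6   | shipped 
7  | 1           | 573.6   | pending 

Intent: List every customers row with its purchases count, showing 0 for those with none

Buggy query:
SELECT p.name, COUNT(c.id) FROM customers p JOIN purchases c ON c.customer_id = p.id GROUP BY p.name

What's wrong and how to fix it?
Bug: INNER JOIN drops customers rows that have no matching purchases rows

Fix: Switch to LEFT JOIN to retain unmatched parent rows

Corrected query:
SELECT p.name, COUNT(c.id) FROM customers p LEFT JOIN purchases c ON c.customer_id = p.id GROUP BY p.name

Result:
name  | COUNT(c.id)
------+------------
Alice | 0          
Bob   | 1          
Carol | 2          
Dave  | 2          
Eve   | 2          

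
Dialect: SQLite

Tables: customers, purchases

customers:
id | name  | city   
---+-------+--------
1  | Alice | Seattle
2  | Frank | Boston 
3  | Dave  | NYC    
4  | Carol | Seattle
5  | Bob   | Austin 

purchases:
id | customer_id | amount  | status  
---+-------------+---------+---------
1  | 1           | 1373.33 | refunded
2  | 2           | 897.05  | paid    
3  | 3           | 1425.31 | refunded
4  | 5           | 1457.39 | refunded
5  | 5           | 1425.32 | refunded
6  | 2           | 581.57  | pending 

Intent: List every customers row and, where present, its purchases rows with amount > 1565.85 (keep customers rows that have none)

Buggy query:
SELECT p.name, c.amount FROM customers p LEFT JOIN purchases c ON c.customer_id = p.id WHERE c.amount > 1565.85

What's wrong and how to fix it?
Bug: Filtering c.amount in WHERE discards the NULL rows produced by LEFT JOIN, turning it into an inner join

Fix: Move the right-table condition into the ON clause so unmatched parents are kept

Corrected query:
SELECT p.name, c.amount FROM customers p LEFT JOIN purchases c ON c.customer_id = p.id AND c.amount > 1565.85

Result:
name  | amount
------+-------
Alice | NULL  
Frank | NULL  
Dave  | NULL  
Carol | NULL  
Bob   | NULL  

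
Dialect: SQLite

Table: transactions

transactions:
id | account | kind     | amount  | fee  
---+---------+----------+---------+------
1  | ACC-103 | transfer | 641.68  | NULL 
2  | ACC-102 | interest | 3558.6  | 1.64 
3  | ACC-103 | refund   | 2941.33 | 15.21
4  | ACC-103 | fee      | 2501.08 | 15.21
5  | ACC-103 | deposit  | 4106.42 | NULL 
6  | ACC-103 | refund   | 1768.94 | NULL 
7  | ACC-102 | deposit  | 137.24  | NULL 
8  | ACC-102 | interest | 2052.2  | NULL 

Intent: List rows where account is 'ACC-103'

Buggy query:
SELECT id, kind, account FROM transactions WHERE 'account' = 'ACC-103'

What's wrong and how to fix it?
Bug: Single quotes denote string literals in SQL; the column name is being compared as a constant string

Fix: Remove the quotes around the column name (or use double quotes for an identifier)

Corrected query:
SELECT id, kind, account FROM transactions WHERE account = 'ACC-103'

Result:
id | kind     | account
---+----------+--------
1  | transfer | ACC-103
3  | refund   | ACC-103
4  | fee      | ACC-103
5  | deposit  | ACC-103
6  | refund   | ACC-103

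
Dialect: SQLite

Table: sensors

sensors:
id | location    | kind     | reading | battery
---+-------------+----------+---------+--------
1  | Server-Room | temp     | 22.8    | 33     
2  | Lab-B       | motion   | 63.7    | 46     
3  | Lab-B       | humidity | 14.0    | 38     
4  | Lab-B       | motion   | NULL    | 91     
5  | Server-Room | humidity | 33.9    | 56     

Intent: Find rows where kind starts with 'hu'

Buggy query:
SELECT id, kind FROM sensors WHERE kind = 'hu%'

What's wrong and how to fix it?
Bug: '=' compares the literal string including the % character; pattern matching needs LIKE

Fix: Use LIKE for wildcard pattern matching

Corrected query:
SELECT id, kind FROM sensors WHERE kind LIKE 'hu%'

Result:
id | kind    
---+---------
3  | humidity
5  | humidity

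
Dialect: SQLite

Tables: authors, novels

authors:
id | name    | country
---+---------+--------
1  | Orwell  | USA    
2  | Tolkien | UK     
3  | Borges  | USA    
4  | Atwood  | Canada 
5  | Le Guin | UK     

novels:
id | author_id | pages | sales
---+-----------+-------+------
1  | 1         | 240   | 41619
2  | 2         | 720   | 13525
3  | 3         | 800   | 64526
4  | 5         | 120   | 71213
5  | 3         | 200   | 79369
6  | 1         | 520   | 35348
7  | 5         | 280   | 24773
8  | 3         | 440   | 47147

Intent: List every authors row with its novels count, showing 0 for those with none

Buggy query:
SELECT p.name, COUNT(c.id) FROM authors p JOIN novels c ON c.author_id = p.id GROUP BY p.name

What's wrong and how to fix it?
Bug: An inner join excludes parents with zero children

Fix: Switch to LEFT JOIN to retain unmatched parent rows

Corrected query:
SELECT p.name, COUNT(c.id) FROM authors p LEFT JOIN novels c ON c.author_id = p.id GROUP BY p.name

Result:
name    | COUNT(c.id)
--------+------------
Atwood  | 0          
Borges  | 3          
Le Guin | 2          
Orwell  | 2          
Tolkien | 1          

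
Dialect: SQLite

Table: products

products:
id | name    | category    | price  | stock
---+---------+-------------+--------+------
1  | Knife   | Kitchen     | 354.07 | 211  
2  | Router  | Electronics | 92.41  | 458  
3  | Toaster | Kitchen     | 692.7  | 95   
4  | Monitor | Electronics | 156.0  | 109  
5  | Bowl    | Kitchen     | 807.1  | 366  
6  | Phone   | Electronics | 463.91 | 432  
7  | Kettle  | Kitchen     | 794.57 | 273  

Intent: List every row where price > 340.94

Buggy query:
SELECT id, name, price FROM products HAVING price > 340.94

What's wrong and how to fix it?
Bug: HAVING filters the output of aggregation, but this query has no GROUP BY and no aggregate functions, so SQLite rejects it (HAVING clause on a non-aggregate query); the condition here is per row

Fix: Use WHERE for row-level filtering

Corrected query:
SELECT id, name, price FROM products WHERE price > 340.94

Result:
id | name    | price 
---+---------+-------
1  | Knife   | 354.07
3  | Toaster | 692.7 
5  | Bowl    | 807.1 
6  | Phone   | 463.91
7  | Kettle  | 794.57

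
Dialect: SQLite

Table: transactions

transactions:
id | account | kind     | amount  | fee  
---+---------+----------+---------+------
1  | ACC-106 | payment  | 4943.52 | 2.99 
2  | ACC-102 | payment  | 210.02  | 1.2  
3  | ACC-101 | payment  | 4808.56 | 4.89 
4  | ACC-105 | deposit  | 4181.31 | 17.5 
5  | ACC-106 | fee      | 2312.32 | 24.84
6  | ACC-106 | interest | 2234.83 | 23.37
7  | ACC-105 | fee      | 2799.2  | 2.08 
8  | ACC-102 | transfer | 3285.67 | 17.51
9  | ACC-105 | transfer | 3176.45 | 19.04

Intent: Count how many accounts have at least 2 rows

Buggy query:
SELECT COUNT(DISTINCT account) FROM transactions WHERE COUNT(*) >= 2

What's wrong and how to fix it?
Bug: COUNT(*) cannot appear in WHERE; the per-group count doesn't exist yet

Fix: Group first with HAVING COUNT(*) >= 2, then COUNT the resulting groups

Corrected query:
SELECT COUNT(*) FROM (SELECT account FROM transactions GROUP BY account HAVING COUNT(*) >= 2)

Result:
COUNT(*)
--------
3       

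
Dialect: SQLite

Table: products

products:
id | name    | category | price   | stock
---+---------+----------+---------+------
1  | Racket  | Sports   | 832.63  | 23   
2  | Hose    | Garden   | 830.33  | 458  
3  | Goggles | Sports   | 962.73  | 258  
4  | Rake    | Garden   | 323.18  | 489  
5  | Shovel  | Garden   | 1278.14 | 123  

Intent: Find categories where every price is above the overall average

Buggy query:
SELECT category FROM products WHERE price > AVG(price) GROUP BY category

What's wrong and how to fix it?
Bug: AVG() is an aggregate; it can't sit directly in WHERE

Fix: Use a subquery for AVG and a HAVING MIN(...) filter so the condition holds for every row in the group

Corrected query:
SELECT category FROM products GROUP BY category HAVING MIN(price) > (SELECT AVG(price) FROM products)

Result:
(no rows)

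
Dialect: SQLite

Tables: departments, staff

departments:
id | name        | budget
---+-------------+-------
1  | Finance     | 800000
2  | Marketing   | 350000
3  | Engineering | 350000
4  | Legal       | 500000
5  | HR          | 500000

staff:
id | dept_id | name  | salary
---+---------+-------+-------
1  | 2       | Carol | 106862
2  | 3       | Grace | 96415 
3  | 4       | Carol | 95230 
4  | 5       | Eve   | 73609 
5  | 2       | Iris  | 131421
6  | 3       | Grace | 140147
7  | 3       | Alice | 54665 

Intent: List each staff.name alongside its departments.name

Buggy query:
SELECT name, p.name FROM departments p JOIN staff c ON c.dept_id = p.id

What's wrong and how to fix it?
Bug: Both tables have a 'name' column; the unqualified reference is ambiguous

Fix: Qualify the column with its table alias (c.name)

Corrected query:
SELECT c.name, p.name FROM departments p JOIN staff c ON c.dept_id = p.id

Result:
name  | name       
------+------------
Carol | Marketing  
Grace | Engineering
Carol | Legal      
Eve   | HR         
Iris  | Marketing  
Grace | Engineering
Alice | Engineering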